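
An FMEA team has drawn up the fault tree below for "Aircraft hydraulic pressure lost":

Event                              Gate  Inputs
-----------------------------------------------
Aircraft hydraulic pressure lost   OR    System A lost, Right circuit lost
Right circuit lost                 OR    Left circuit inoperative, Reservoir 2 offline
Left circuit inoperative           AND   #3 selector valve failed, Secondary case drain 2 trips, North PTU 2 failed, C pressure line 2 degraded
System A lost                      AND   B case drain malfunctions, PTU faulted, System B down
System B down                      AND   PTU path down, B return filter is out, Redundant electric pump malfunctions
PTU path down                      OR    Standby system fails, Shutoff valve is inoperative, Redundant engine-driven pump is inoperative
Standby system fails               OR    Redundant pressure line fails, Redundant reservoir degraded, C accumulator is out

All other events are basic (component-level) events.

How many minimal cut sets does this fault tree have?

7

Standby system fails [OR]: union of children's cut sets → 3 cut set(s).
PTU path down [OR]: union of children's cut sets → 5 cut set(s).
System B down [AND]: one cut set from each child combined → 5 × 1 × 1 = 5 cut set(s).
System A lost [AND]: one cut set from each child combined → 1 × 1 × 5 = 5 cut set(s).
Left circuit inoperative [AND]: one cut set from each child combined → 1 × 1 × 1 × 1 = 1 cut set(s).
Right circuit lost [OR]: union of children's cut sets → 2 cut set(s).
Aircraft hydraulic pressure lost [OR]: union of children's cut sets → 7 cut set(s).
Minimal cut sets: {B case drain malfunctions, B return filter is out, PTU faulted, Redundant electric pump malfunctions, Redundant pressure line fails}; {B case drain malfunctions, B return filter is out, PTU faulted, Redundant electric pump malfunctions, Redundant reservoir degraded}; {B case drain malfunctions, B return filter is out, C accumulator is out, PTU faulted, Redundant electric pump malfunctions}; {B case drain malfunctions, B return filter is out, PTU faulted, Redundant electric pump malfunctions, Shutoff valve is inoperative}; {B case drain malfunctions, B return filter is out, PTU faulted, Redundant electric pump malfunctions, Redundant engine-driven pump is inoperative}; {#3 selector valve failed, C pressure line 2 degraded, North PTU 2 failed, Secondary case drain 2 trips}; {Reservoir 2 offline}.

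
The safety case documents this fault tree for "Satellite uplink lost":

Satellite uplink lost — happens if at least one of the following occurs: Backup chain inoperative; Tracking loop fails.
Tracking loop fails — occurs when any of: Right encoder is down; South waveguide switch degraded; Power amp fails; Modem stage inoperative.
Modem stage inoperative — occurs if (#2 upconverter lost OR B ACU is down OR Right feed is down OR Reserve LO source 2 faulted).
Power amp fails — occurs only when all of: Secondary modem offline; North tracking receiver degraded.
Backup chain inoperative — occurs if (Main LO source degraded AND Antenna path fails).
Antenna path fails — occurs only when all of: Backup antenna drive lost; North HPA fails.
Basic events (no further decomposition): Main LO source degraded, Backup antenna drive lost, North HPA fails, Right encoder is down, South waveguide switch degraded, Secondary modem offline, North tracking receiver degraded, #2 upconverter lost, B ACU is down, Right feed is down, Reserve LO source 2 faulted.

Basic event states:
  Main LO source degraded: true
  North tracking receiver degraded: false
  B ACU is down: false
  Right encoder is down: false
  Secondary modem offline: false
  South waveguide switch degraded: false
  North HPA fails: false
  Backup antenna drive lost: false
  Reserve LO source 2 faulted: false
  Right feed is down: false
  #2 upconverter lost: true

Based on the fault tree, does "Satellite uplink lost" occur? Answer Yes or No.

Yes

Antenna path fails [AND]: Backup antenna drive lost=not, North HPA fails=not → not all inputs occur → does not occur.
Backup chain inoperative [AND]: Main LO source degraded=occurs, Antenna path fails=not → not all inputs occur → does not occur.
Power amp fails [AND]: Secondary modem offline=not, North tracking receiver degraded=not → not all inputs occur → does not occur.
Modem stage inoperative [OR]: #2 upconverter lost=occurs, B ACU is down=not, Right feed is down=not, Reserve LO source 2 faulted=not → at least one input occurs → occurs.
Tracking loop fails [OR]: Right encoder is down=not, South waveguide switch degraded=not, Power amp fails=not, Modem stage inoperative=occurs → at least one input occurs → occurs.
Satellite uplink lost [OR]: Backup chain inoperative=not, Tracking loop fails=occurs → at least one input occurs → occurs.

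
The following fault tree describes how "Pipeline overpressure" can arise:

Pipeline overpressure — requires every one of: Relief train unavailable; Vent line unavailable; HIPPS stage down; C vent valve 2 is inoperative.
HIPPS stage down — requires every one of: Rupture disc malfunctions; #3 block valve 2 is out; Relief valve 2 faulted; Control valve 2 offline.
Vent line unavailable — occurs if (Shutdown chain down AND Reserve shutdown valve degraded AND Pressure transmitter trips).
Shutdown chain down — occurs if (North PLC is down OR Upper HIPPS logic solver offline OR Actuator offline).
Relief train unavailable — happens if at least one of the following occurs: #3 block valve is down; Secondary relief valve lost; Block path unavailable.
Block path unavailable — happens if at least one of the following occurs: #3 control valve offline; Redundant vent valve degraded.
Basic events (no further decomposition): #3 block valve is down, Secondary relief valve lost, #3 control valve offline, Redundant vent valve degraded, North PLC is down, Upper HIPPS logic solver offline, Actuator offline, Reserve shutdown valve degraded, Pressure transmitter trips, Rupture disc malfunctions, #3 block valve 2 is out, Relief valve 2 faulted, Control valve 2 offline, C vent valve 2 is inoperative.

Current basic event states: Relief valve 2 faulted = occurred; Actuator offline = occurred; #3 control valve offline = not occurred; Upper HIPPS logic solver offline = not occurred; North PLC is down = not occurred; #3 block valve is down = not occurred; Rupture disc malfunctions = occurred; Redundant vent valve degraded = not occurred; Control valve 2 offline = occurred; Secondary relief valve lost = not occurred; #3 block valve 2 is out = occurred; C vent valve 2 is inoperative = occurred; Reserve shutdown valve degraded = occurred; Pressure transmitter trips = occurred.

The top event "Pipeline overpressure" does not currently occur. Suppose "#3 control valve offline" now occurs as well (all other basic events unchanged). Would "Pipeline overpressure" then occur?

Counterfactual: set "#3 control valve offline" to occurred.
Block path unavailable [OR]: #3 control valve offline=occurs, Redundant vent valve degraded=not → at least one input occurs → occurs.
Relief train unavailable [OR]: #3 block valve is down=not, Secondary relief valve lost=not, Block path unavailable=occurs → at least one input occurs → occurs.
Shutdown chain down [OR]: North PLC is down=not, Upper HIPPS logic solver offline=not, Actuator offline=occurs → at least one input occurs → occurs.
Vent line unavailable [AND]: Shutdown chain down=occurs, Reserve shutdown valve degraded=occurs, Pressure transmitter trips=occurs → all inputs occur → occurs.
HIPPS stage down [AND]: Rupture disc malfunctions=occurs, #3 block valve 2 is out=occurs, Relief valve 2 faulted=occurs, Control valve 2 offline=occurs → all inputs occur → occurs.
Pipeline overpressure [AND]: Relief train unavailable=occurs, Vent line unavailable=occurs, HIPPS stage down=occurs, C vent valve 2 is inoperative=occurs → all inputs occur → occurs.

Yes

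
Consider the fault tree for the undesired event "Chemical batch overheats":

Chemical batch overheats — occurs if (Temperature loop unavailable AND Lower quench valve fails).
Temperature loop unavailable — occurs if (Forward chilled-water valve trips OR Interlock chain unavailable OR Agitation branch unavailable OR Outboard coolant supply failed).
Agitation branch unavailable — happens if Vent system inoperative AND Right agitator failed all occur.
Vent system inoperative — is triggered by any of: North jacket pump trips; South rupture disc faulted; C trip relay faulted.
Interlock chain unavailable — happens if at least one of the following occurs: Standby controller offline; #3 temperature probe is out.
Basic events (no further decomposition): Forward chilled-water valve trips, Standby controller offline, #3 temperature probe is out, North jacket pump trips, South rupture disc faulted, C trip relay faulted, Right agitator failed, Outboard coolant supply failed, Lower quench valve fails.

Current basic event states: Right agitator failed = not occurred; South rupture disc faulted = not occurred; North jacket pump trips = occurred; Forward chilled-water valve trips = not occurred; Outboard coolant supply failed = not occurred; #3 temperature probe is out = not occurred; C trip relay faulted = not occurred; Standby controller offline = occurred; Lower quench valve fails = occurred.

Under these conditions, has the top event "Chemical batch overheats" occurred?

Interlock chain unavailable [OR]: Standby controller offline=occurs, #3 temperature probe is out=not → at least one input occurs → occurs.
Vent system inoperative [OR]: North jacket pump trips=occurs, South rupture disc faulted=not, C trip relay faulted=not → at least one input occurs → occurs.
Agitation branch unavailable [AND]: Vent system inoperative=occurs, Right agitator failed=not → not all inputs occur → does not occur.
Temperature loop unavailable [OR]: Forward chilled-water valve trips=not, Interlock chain unavailable=occurs, Agitation branch unavailable=not, Outboard coolant supply failed=not → at least one input occurs → occurs.
Chemical batch overheats [AND]: Temperature loop unavailable=occurs, Lower quench valve fails=occurs → all inputs occur → occurs.

Yes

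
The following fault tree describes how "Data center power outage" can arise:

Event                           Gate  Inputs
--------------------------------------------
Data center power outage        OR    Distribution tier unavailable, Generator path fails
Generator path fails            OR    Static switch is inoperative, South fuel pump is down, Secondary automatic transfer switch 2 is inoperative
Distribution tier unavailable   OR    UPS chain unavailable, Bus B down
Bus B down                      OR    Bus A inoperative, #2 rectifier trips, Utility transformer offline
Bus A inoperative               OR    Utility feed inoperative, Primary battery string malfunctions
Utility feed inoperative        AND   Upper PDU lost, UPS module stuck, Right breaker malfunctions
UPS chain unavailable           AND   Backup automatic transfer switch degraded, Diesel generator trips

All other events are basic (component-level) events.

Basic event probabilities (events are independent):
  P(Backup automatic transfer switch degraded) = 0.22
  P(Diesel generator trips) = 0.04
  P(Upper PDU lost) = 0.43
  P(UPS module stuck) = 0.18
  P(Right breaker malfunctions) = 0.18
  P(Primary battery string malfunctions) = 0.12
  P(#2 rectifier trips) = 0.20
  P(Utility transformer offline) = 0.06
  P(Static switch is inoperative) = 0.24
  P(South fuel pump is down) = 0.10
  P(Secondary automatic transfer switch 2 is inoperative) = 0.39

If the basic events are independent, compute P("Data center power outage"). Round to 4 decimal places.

P(UPS chain unavailable) [AND] = 0.22 × 0.04 = 0.008800
P(Utility feed inoperative) [AND] = 0.43 × 0.18 × 0.18 = 0.013932
P(Bus A inoperative) [OR] = 1 − (1−0.013932) × (1−0.12) = 0.132260
P(Bus B down) [OR] = 1 − (1−0.132260) × (1−0.20) × (1−0.06) = 0.347460
P(Distribution tier unavailable) [OR] = 1 − (1−0.008800) × (1−0.347460) = 0.353202
P(Generator path fails) [OR] = 1 − (1−0.24) × (1−0.10) × (1−0.39) = 0.582760
P(Data center power outage) [OR] = 1 − (1−0.353202) × (1−0.582760) = 0.730130
Rounded to 4 decimal places: P(Data center power outage) ≈ 0.7301.

0.7301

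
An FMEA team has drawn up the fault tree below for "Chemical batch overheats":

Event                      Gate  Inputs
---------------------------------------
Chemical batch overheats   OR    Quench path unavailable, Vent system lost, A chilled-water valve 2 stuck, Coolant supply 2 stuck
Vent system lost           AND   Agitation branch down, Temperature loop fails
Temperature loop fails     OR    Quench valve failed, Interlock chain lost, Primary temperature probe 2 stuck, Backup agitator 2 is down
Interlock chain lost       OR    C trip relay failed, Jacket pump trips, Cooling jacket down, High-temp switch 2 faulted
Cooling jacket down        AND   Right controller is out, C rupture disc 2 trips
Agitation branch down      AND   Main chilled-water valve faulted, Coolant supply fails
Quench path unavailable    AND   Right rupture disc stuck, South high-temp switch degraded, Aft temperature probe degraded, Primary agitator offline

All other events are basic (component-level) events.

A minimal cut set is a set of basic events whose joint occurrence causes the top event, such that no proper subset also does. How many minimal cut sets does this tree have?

10

Quench path unavailable [AND]: one cut set from each child combined → 1 × 1 × 1 × 1 = 1 cut set(s).
Agitation branch down [AND]: one cut set from each child combined → 1 × 1 = 1 cut set(s).
Cooling jacket down [AND]: one cut set from each child combined → 1 × 1 = 1 cut set(s).
Interlock chain lost [OR]: union of children's cut sets → 4 cut set(s).
Temperature loop fails [OR]: union of children's cut sets → 7 cut set(s).
Vent system lost [AND]: one cut set from each child combined → 1 × 7 = 7 cut set(s).
Chemical batch overheats [OR]: union of children's cut sets → 10 cut set(s).
Minimal cut sets: {Aft temperature probe degraded, Primary agitator offline, Right rupture disc stuck, South high-temp switch degraded}; {Coolant supply fails, Main chilled-water valve faulted, Quench valve failed}; {C trip relay failed, Coolant supply fails, Main chilled-water valve faulted}; {Coolant supply fails, Jacket pump trips, Main chilled-water valve faulted}; {C rupture disc 2 trips, Coolant supply fails, Main chilled-water valve faulted, Right controller is out}; {Coolant supply fails, High-temp switch 2 faulted, Main chilled-water valve faulted}; {Coolant supply fails, Main chilled-water valve faulted, Primary temperature probe 2 stuck}; {Backup agitator 2 is down, Coolant supply fails, Main chilled-water valve faulted}; {A chilled-water valve 2 stuck}; {Coolant supply 2 stuck}.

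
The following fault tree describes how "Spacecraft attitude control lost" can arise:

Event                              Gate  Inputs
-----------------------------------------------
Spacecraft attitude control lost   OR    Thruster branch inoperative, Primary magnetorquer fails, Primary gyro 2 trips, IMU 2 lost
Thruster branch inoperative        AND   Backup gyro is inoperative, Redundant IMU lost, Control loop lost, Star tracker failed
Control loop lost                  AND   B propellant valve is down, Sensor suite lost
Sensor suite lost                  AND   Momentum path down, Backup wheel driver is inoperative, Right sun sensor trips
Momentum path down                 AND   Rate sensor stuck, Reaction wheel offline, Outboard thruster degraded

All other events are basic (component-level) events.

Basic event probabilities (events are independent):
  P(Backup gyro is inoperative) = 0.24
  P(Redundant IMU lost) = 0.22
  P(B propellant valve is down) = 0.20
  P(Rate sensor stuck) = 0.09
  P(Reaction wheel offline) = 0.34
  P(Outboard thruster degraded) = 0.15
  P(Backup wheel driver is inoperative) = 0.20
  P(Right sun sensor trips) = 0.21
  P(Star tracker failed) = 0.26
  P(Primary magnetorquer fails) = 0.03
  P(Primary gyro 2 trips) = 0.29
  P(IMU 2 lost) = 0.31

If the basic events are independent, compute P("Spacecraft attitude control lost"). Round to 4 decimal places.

P(Momentum path down) [AND] = 0.09 × 0.34 × 0.15 = 0.004590
P(Sensor suite lost) [AND] = 0.004590 × 0.20 × 0.21 = 0.000193
P(Control loop lost) [AND] = 0.20 × 0.000193 = 0.000039
P(Thruster branch inoperative) [AND] = 0.24 × 0.22 × 0.000039 × 0.26 = 0.000001
P(Spacecraft attitude control lost) [OR] = 1 − (1−0.000001) × (1−0.03) × (1−0.29) × (1−0.31) = 0.524797
Rounded to 4 decimal places: P(Spacecraft attitude control lost) ≈ 0.5248.

0.5248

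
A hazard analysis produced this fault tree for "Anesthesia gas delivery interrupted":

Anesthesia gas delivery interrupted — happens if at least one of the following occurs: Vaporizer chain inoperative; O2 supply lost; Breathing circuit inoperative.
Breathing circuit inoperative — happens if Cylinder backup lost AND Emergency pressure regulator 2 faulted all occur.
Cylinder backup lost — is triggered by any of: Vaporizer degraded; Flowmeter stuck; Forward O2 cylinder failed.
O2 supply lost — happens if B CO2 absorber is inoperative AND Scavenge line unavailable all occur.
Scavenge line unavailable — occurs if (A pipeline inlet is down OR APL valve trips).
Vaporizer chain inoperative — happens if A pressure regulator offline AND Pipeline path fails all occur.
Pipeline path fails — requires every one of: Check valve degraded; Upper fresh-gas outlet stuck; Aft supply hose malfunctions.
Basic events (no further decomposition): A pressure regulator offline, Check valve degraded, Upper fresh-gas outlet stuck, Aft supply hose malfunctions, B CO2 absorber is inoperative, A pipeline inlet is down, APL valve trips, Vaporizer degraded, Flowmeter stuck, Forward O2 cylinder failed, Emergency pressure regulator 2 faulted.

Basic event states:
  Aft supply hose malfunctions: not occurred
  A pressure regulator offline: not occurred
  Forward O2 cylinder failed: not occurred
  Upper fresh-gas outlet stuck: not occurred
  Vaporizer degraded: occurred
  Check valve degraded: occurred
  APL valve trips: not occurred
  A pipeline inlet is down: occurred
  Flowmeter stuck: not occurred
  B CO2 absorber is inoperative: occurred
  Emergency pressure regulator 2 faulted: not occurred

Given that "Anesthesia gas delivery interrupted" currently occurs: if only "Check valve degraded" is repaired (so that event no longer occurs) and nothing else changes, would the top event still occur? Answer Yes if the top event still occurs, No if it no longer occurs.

Counterfactual: set "Check valve degraded" to not occurred.
Pipeline path fails [AND]: Check valve degraded=not, Upper fresh-gas outlet stuck=not, Aft supply hose malfunctions=not → not all inputs occur → does not occur.
Vaporizer chain inoperative [AND]: A pressure regulator offline=not, Pipeline path fails=not → not all inputs occur → does not occur.
Scavenge line unavailable [OR]: A pipeline inlet is down=occurs, APL valve trips=not → at least one input occurs → occurs.
O2 supply lost [AND]: B CO2 absorber is inoperative=occurs, Scavenge line unavailable=occurs → all inputs occur → occurs.
Cylinder backup lost [OR]: Vaporizer degraded=occurs, Flowmeter stuck=not, Forward O2 cylinder failed=not → at least one input occurs → occurs.
Breathing circuit inoperative [AND]: Cylinder backup lost=occurs, Emergency pressure regulator 2 faulted=not → not all inputs occur → does not occur.
Anesthesia gas delivery interrupted [OR]: Vaporizer chain inoperative=not, O2 supply lost=occurs, Breathing circuit inoperative=not → at least one input occurs → occurs.

Yes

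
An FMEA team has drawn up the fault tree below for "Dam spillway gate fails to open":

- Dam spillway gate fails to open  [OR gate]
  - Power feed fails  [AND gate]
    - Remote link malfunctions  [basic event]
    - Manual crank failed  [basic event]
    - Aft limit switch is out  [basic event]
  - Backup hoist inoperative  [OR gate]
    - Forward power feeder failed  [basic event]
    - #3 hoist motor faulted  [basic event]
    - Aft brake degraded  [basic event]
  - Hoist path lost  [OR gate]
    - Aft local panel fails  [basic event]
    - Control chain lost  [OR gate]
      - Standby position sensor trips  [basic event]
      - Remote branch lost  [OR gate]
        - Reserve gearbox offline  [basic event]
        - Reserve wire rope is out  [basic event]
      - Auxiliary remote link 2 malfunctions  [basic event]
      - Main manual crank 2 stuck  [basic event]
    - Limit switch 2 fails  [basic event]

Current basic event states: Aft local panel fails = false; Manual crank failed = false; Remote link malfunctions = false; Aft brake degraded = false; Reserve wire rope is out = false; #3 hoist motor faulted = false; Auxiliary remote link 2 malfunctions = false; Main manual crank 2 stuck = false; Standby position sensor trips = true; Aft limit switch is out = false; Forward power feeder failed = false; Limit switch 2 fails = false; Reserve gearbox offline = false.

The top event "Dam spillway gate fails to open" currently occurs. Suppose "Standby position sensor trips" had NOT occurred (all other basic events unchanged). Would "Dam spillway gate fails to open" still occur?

No

Counterfactual: set "Standby position sensor trips" to not occurred.
Power feed fails [AND]: Remote link malfunctions=not, Manual crank failed=not, Aft limit switch is out=not → not all inputs occur → does not occur.
Backup hoist inoperative [OR]: Forward power feeder failed=not, #3 hoist motor faulted=not, Aft brake degraded=not → no input occurs → does not occur.
Remote branch lost [OR]: Reserve gearbox offline=not, Reserve wire rope is out=not → no input occurs → does not occur.
Control chain lost [OR]: Standby position sensor trips=not, Remote branch lost=not, Auxiliary remote link 2 malfunctions=not, Main manual crank 2 stuck=not → no input occurs → does not occur.
Hoist path lost [OR]: Aft local panel fails=not, Control chain lost=not, Limit switch 2 fails=not → no input occurs → does not occur.
Dam spillway gate fails to open [OR]: Power feed fails=not, Backup hoist inoperative=not, Hoist path lost=not → no input occurs → does not occur.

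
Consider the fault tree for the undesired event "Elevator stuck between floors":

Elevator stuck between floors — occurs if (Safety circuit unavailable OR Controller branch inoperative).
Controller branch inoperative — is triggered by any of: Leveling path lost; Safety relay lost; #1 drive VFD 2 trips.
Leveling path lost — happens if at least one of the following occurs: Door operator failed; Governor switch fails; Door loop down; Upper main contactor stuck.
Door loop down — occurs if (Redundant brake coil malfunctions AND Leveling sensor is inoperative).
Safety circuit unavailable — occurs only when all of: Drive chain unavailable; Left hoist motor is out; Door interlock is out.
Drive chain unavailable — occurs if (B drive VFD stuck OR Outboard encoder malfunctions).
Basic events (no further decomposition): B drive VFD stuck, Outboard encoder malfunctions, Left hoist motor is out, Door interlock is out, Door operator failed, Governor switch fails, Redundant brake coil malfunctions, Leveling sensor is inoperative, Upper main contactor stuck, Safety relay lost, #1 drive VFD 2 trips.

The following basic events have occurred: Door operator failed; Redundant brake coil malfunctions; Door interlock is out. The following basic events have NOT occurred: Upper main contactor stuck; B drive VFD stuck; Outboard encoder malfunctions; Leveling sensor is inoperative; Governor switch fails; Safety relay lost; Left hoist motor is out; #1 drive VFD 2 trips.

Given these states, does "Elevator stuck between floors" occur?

Drive chain unavailable [OR]: B drive VFD stuck=not, Outboard encoder malfunctions=not → no input occurs → does not occur.
Safety circuit unavailable [AND]: Drive chain unavailable=not, Left hoist motor is out=not, Door interlock is out=occurs → not all inputs occur → does not occur.
Door loop down [AND]: Redundant brake coil malfunctions=occurs, Leveling sensor is inoperative=not → not all inputs occur → does not occur.
Leveling path lost [OR]: Door operator failed=occurs, Governor switch fails=not, Door loop down=not, Upper main contactor stuck=not → at least one input occurs → occurs.
Controller branch inoperative [OR]: Leveling path lost=occurs, Safety relay lost=not, #1 drive VFD 2 trips=not → at least one input occurs → occurs.
Elevator stuck between floors [OR]: Safety circuit unavailable=not, Controller branch inoperative=occurs → at least one input occurs → occurs.

Yes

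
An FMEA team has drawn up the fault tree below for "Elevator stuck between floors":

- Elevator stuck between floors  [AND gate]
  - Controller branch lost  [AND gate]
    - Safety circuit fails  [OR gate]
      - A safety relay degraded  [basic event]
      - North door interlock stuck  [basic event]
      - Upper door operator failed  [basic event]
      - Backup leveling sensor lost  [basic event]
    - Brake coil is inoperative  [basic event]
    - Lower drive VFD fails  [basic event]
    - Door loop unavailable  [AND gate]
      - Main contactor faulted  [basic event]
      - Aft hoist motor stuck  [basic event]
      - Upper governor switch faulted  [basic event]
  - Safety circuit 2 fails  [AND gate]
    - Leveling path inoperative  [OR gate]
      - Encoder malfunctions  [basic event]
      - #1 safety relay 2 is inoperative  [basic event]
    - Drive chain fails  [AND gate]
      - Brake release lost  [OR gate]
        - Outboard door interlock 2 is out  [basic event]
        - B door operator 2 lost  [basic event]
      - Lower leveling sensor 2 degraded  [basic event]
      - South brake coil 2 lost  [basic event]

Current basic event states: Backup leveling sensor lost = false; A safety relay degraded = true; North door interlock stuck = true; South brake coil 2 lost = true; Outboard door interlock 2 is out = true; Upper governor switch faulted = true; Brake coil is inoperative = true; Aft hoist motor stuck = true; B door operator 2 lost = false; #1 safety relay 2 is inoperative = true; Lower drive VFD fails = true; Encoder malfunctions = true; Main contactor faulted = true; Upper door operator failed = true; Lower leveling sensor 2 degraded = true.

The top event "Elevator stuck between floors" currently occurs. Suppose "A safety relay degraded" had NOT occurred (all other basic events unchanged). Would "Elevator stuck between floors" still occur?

Counterfactual: set "A safety relay degraded" to not occurred.
Safety circuit fails [OR]: A safety relay degraded=not, North door interlock stuck=occurs, Upper door operator failed=occurs, Backup leveling sensor lost=not → at least one input occurs → occurs.
Door loop unavailable [AND]: Main contactor faulted=occurs, Aft hoist motor stuck=occurs, Upper governor switch faulted=occurs → all inputs occur → occurs.
Controller branch lost [AND]: Safety circuit fails=occurs, Brake coil is inoperative=occurs, Lower drive VFD fails=occurs, Door loop unavailable=occurs → all inputs occur → occurs.
Leveling path inoperative [OR]: Encoder malfunctions=occurs, #1 safety relay 2 is inoperative=occurs → at least one input occurs → occurs.
Brake release lost [OR]: Outboard door interlock 2 is out=occurs, B door operator 2 lost=not → at least one input occurs → occurs.
Drive chain fails [AND]: Brake release lost=occurs, Lower leveling sensor 2 degraded=occurs, South brake coil 2 lost=occurs → all inputs occur → occurs.
Safety circuit 2 fails [AND]: Leveling path inoperative=occurs, Drive chain fails=occurs → all inputs occur → occurs.
Elevator stuck between floors [AND]: Controller branch lost=occurs, Safety circuit 2 fails=occurs → all inputs occur → occurs.

Yes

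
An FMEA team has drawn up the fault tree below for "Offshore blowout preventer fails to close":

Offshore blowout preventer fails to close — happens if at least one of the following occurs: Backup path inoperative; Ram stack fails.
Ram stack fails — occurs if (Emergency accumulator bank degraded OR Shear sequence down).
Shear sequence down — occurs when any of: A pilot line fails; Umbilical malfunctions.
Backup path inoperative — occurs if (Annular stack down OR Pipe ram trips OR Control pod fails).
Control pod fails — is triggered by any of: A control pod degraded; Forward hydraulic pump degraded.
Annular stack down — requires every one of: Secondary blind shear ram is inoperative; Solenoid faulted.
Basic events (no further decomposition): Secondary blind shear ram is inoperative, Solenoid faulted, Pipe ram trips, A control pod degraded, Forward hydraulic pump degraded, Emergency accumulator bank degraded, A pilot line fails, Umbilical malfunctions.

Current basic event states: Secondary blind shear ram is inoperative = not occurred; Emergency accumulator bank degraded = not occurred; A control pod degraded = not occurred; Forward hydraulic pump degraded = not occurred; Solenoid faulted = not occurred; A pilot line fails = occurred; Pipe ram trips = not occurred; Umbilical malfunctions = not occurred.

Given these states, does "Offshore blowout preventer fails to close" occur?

Annular stack down [AND]: Secondary blind shear ram is inoperative=not, Solenoid faulted=not → not all inputs occur → does not occur.
Control pod fails [OR]: A control pod degraded=not, Forward hydraulic pump degraded=not → no input occurs → does not occur.
Backup path inoperative [OR]: Annular stack down=not, Pipe ram trips=not, Control pod fails=not → no input occurs → does not occur.
Shear sequence down [OR]: A pilot line fails=occurs, Umbilical malfunctions=not → at least one input occurs → occurs.
Ram stack fails [OR]: Emergency accumulator bank degraded=not, Shear sequence down=occurs → at least one input occurs → occurs.
Offshore blowout preventer fails to close [OR]: Backup path inoperative=not, Ram stack fails=occurs → at least one input occurs → occurs.

Yes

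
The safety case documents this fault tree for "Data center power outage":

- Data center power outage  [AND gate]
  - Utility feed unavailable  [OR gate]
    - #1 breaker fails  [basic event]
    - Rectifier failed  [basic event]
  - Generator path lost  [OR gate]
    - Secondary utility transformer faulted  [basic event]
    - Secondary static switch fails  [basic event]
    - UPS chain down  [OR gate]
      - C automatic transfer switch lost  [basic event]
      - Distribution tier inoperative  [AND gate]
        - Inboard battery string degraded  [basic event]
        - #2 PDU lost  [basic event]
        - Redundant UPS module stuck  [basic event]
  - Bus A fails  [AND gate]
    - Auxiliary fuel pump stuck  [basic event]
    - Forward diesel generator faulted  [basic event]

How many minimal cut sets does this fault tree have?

8

Utility feed unavailable [OR]: union of children's cut sets → 2 cut set(s).
Distribution tier inoperative [AND]: one cut set from each child combined → 1 × 1 × 1 = 1 cut set(s).
UPS chain down [OR]: union of children's cut sets → 2 cut set(s).
Generator path lost [OR]: union of children's cut sets → 4 cut set(s).
Bus A fails [AND]: one cut set from each child combined → 1 × 1 = 1 cut set(s).
Data center power outage [AND]: one cut set from each child combined → 2 × 4 × 1 = 8 cut set(s).
Minimal cut sets: {#1 breaker fails, Auxiliary fuel pump stuck, Forward diesel generator faulted, Secondary utility transformer faulted}; {#1 breaker fails, Auxiliary fuel pump stuck, Forward diesel generator faulted, Secondary static switch fails}; {#1 breaker fails, Auxiliary fuel pump stuck, C automatic transfer switch lost, Forward diesel generator faulted}; {#1 breaker fails, #2 PDU lost, Auxiliary fuel pump stuck, Forward diesel generator faulted, Inboard battery string degraded, Redundant UPS module stuck}; {Auxiliary fuel pump stuck, Forward diesel generator faulted, Rectifier failed, Secondary utility transformer faulted}; {Auxiliary fuel pump stuck, Forward diesel generator faulted, Rectifier failed, Secondary static switch fails}; {Auxiliary fuel pump stuck, C automatic transfer switch lost, Forward diesel generator faulted, Rectifier failed}; {#2 PDU lost, Auxiliary fuel pump stuck, Forward diesel generator faulted, Inboard battery string degraded, Rectifier failed, Redundant UPS module stuck}.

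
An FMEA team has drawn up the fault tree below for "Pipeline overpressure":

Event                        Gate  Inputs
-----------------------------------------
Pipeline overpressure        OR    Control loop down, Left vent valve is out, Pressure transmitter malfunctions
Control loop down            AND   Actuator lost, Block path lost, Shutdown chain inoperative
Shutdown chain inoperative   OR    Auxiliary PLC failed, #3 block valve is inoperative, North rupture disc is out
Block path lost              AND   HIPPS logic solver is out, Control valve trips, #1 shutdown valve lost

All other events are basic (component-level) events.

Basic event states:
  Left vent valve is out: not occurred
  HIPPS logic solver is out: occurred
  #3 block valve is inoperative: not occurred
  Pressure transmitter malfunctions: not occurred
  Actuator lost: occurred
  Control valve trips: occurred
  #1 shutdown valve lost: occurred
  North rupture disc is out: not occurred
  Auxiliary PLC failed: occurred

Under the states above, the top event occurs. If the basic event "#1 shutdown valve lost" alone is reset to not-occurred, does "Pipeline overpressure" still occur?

No

Counterfactual: set "#1 shutdown valve lost" to not occurred.
Block path lost [AND]: HIPPS logic solver is out=occurs, Control valve trips=occurs, #1 shutdown valve lost=not → not all inputs occur → does not occur.
Shutdown chain inoperative [OR]: Auxiliary PLC failed=occurs, #3 block valve is inoperative=not, North rupture disc is out=not → at least one input occurs → occurs.
Control loop down [AND]: Actuator lost=occurs, Block path lost=not, Shutdown chain inoperative=occurs → not all inputs occur → does not occur.
Pipeline overpressure [OR]: Control loop down=not, Left vent valve is out=not, Pressure transmitter malfunctions=not → no input occurs → does not occur.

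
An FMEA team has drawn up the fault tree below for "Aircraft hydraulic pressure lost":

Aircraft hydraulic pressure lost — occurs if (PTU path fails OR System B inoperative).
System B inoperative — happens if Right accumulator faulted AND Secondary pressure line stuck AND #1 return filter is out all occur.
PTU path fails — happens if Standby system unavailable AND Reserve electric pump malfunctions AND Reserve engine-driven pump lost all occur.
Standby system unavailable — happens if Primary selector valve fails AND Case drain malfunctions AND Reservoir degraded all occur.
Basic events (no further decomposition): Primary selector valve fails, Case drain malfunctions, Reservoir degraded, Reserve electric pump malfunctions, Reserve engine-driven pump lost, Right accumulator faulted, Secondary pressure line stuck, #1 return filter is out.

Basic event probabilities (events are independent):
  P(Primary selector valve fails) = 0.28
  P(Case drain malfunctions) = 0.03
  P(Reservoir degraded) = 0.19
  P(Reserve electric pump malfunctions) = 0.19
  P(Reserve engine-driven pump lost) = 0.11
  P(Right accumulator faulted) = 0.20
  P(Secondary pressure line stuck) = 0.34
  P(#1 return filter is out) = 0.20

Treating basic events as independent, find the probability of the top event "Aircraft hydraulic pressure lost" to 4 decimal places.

P(Standby system unavailable) [AND] = 0.28 × 0.03 × 0.19 = 0.001596
P(PTU path fails) [AND] = 0.001596 × 0.19 × 0.11 = 0.000033
P(System B inoperative) [AND] = 0.20 × 0.34 × 0.20 = 0.013600
P(Aircraft hydraulic pressure lost) [OR] = 1 − (1−0.000033) × (1−0.013600) = 0.013633
Rounded to 4 decimal places: P(Aircraft hydraulic pressure lost) ≈ 0.0136.

0.0136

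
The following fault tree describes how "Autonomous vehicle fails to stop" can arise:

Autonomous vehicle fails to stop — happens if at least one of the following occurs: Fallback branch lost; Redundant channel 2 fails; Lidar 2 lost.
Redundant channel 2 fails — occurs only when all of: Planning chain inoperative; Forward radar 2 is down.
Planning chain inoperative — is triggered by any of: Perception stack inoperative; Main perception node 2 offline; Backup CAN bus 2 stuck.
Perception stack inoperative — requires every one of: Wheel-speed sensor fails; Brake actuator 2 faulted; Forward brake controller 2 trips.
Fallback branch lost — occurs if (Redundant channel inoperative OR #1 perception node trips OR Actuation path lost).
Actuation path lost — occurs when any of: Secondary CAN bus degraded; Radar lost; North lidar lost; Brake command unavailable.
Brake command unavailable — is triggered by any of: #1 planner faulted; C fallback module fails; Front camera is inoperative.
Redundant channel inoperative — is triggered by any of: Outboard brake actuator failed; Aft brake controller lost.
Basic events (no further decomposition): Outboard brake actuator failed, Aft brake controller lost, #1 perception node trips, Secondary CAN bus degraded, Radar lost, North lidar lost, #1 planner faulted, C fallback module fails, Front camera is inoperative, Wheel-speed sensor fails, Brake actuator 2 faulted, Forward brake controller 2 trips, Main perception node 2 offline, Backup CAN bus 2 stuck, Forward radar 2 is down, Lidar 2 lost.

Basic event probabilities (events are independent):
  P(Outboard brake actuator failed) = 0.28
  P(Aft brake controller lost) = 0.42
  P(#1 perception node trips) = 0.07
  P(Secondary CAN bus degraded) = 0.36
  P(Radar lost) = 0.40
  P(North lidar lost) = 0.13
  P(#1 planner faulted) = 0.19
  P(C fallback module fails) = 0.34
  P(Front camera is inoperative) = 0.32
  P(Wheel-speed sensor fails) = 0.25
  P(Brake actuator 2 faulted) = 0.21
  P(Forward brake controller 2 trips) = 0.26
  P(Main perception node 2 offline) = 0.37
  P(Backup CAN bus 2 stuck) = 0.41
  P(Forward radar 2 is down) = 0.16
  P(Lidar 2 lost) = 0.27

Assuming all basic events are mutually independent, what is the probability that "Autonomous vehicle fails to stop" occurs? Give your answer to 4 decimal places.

P(Redundant channel inoperative) [OR] = 1 − (1−0.28) × (1−0.42) = 0.582400
P(Brake command unavailable) [OR] = 1 − (1−0.19) × (1−0.34) × (1−0.32) = 0.636472
P(Actuation path lost) [OR] = 1 − (1−0.36) × (1−0.40) × (1−0.13) × (1−0.636472) = 0.878553
P(Fallback branch lost) [OR] = 1 − (1−0.582400) × (1−0.07) × (1−0.878553) = 0.952834
P(Perception stack inoperative) [AND] = 0.25 × 0.21 × 0.26 = 0.013650
P(Planning chain inoperative) [OR] = 1 − (1−0.013650) × (1−0.37) × (1−0.41) = 0.633374
P(Redundant channel 2 fails) [AND] = 0.633374 × 0.16 = 0.101340
P(Autonomous vehicle fails to stop) [OR] = 1 − (1−0.952834) × (1−0.101340) × (1−0.27) = 0.969058
Rounded to 4 decimal places: P(Autonomous vehicle fails to stop) ≈ 0.9691.

0.9691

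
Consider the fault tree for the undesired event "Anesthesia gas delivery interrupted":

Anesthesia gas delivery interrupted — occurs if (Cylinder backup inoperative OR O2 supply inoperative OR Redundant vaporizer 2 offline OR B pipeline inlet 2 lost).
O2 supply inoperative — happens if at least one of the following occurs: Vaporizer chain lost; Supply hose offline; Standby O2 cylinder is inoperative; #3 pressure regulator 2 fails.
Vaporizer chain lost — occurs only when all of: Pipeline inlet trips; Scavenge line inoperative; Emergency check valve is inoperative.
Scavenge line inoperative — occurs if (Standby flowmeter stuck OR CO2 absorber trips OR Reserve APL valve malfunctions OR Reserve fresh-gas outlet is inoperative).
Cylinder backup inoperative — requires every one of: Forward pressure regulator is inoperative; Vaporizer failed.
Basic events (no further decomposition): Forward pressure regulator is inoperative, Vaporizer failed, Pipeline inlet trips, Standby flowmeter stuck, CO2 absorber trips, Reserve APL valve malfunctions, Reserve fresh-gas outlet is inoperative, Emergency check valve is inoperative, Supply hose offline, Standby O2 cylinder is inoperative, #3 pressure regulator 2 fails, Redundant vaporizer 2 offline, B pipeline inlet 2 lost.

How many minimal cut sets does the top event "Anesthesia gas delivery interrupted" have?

Cylinder backup inoperative [AND]: one cut set from each child combined → 1 × 1 = 1 cut set(s).
Scavenge line inoperative [OR]: union of children's cut sets → 4 cut set(s).
Vaporizer chain lost [AND]: one cut set from each child combined → 1 × 4 × 1 = 4 cut set(s).
O2 supply inoperative [OR]: union of children's cut sets → 7 cut set(s).
Anesthesia gas delivery interrupted [OR]: union of children's cut sets → 10 cut set(s).
Minimal cut sets: {Forward pressure regulator is inoperative, Vaporizer failed}; {Emergency check valve is inoperative, Pipeline inlet trips, Standby flowmeter stuck}; {CO2 absorber trips, Emergency check valve is inoperative, Pipeline inlet trips}; {Emergency check valve is inoperative, Pipeline inlet trips, Reserve APL valve malfunctions}; {Emergency check valve is inoperative, Pipeline inlet trips, Reserve fresh-gas outlet is inoperative}; {Supply hose offline}; {Standby O2 cylinder is inoperative}; {#3 pressure regulator 2 fails}; {Redundant vaporizer 2 offline}; {B pipeline inlet 2 lost}.

10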